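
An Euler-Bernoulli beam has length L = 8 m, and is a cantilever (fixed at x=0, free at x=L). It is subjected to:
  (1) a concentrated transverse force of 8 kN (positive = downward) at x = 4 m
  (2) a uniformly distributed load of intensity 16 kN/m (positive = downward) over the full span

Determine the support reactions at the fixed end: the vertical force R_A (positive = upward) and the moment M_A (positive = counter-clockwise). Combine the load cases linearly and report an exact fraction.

Load 1 — point force P=8 kN at a=4 m (b=L-a=4):
  R_A = P = 8 kN
  M_A = Pa = 8·4 = 32 kN·m
Load 2 — uniform load w=16 kN/m over full span:
  R_A = wL = 16·8 = 128 kN
  M_A = wL²/2 = 16·8²/2 = 512 kN·m
Superposition: R_A = 136 kN, M_A = 544 kN·m

R_A = 136 kN, M_A = 544 kN·m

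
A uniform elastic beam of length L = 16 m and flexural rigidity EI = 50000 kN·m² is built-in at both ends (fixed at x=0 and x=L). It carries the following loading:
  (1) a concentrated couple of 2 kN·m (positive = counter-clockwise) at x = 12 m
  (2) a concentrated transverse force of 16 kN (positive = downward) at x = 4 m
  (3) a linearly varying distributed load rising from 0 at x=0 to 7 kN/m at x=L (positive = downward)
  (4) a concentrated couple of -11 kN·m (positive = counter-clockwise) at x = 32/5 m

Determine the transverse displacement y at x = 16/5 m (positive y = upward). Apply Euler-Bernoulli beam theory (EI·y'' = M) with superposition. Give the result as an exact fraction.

y(16/5) = -957949/146484375 m

Load 1 — applied couple M₀=2 kN·m at a=12 m (b=L-a=4):
  y_1 = (R_Ax³/6 - M_Ax²/2)/EI  [x≤a] with R_A=9/64, M_A=5/8 = ((9/64)·(16/5)³/6 - (5/8)·(16/5)²/2)/50000 = -19/390625 m
Load 2 — point force P=16 kN at a=4 m (b=L-a=12):
  y_2 = -Pb²x²(3aL-(3a+b)x)/(6L³EI)  [x≤a] = -16·12²·(16/5)²·(3·4·16-(3·4+12)·(16/5))/(6·16³·50000) = -864/390625 m
Load 3 — triangular load w₀=7 kN/m (0→w₀ over full span):
  y_3 = -w₀x²(L-x)²(x+2L)/(120LEI) = -7·(16/5)²·(16-(16/5))²·((16/5)+2·16)/(120·16·50000) = -630784/146484375 m
Load 4 — applied couple M₀=-11 kN·m at a=32/5 m (b=L-a=48/5):
  y_4 = (R_Ax³/6 - M_Ax²/2)/EI  [x≤a] with R_A=-99/100, M_A=-33/25 = ((-99/100)·(16/5)³/6 - (-33/25)·(16/5)²/2)/50000 = 264/9765625 m
Superposition: y = Σ y_i = -957949/146484375 m ≈ -0.006540 m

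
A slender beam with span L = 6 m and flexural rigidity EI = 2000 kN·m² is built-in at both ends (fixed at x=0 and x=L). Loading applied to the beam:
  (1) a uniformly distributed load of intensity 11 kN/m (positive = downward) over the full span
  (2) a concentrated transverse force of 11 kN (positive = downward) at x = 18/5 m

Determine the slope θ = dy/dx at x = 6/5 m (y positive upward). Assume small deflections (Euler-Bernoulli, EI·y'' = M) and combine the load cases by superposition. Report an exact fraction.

Load 1 — uniform load w=11 kN/m over full span:
  θ_1 = -wx(L-x)(L-2x)/(12EI) = -11·(6/5)·(6-(6/5))·(6-2·(6/5))/(12·2000) = -297/31250 rad
Load 2 — point force P=11 kN at a=18/5 m (b=L-a=12/5):
  θ_2 = -Pb²x(2aL-(3a+b)x)/(2L³EI)  [x≤a] = -11·(12/5)²·(6/5)·(2·(18/5)·6-(3·(18/5)+(12/5))·(6/5))/(2·6³·2000) = -1881/781250 rad
Superposition: θ = Σ θ_i = -4653/390625 rad ≈ -0.011912 rad

θ(6/5) = -4653/390625 rad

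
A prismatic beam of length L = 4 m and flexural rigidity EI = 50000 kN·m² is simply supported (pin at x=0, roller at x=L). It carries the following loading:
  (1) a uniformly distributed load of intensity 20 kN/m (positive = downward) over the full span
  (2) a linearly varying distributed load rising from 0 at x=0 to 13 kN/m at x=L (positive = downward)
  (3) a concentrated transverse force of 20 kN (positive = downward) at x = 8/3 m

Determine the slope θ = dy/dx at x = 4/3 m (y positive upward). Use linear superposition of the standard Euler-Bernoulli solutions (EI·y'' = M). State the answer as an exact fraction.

θ(4/3) = -3376/3796875 rad

Load 1 — uniform load w=20 kN/m over full span:
  θ_1 = -w(L³-6Lx²+4x³)/(24EI) = -20·(4³-6·4·(4/3)²+4·(4/3)³)/(24·50000) = -26/50625 rad
Load 2 — triangular load w₀=13 kN/m (0→w₀ over full span):
  θ_2 = -w₀(7L⁴-30L²x²+15x⁴)/(360LEI) = -13·(7·4⁴-30·4²·(4/3)²+15·(4/3)⁴)/(360·4·50000) = -676/3796875 rad
Load 3 — point force P=20 kN at a=8/3 m (b=L-a=4/3):
  θ_3 = -Pb(L²-b²-3x²)/(6LEI)  [x≤a] = -20·(4/3)·(4²-(4/3)²-3·(4/3)²)/(6·4·50000) = -2/10125 rad
Superposition: θ = Σ θ_i = -3376/3796875 rad ≈ -0.000889 rad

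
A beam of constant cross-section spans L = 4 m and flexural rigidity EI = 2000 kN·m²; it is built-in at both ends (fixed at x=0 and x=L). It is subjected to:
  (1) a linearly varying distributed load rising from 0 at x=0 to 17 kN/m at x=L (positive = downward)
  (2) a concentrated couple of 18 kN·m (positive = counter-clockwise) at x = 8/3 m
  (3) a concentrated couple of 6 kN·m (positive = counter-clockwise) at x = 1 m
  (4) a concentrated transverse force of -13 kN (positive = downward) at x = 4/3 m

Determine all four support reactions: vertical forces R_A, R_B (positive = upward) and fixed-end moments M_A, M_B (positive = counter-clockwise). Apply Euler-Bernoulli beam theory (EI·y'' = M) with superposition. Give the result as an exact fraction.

Load 1 — triangular load w₀=17 kN/m (0→w₀ over full span):
  R_A = 3w₀L/20 = 3·17·4/20 = 51/5 kN
  M_A = w₀L²/30 = 17·4²/30 = 136/15 kN·m
  R_B = 7w₀L/20 = 7·17·4/20 = 119/5 kN
  M_B = -w₀L²/20 = -17·4²/20 = -68/5 kN·m
Load 2 — applied couple M₀=18 kN·m at a=8/3 m (b=L-a=4/3):
  R_A = 6M₀ab/L³ = 6·18·(8/3)·(4/3)/4³ = 6 kN
  M_A = M₀b(2a-b)/L² = 18·(4/3)·(2·(8/3)-(4/3))/4² = 6 kN·m
  R_B = -6M₀ab/L³ = -6·18·(8/3)·(4/3)/4³ = -6 kN
  M_B = M₀a(2b-a)/L² = 18·(8/3)·(2·(4/3)-(8/3))/4² = 0 kN·m
Load 3 — applied couple M₀=6 kN·m at a=1 m (b=L-a=3):
  R_A = 6M₀ab/L³ = 6·6·1·3/4³ = 27/16 kN
  M_A = M₀b(2a-b)/L² = 6·3·(2·1-3)/4² = -9/8 kN·m
  R_B = -6M₀ab/L³ = -6·6·1·3/4³ = -27/16 kN
  M_B = M₀a(2b-a)/L² = 6·1·(2·3-1)/4² = 15/8 kN·m
Load 4 — point force P=-13 kN at a=4/3 m (b=L-a=8/3):
  R_A = Pb²(3a+b)/L³ = (-13)·(8/3)²·(3·(4/3)+(8/3))/4³ = -260/27 kN
  M_A = Pab²/L² = (-13)·(4/3)·(8/3)²/4² = -208/27 kN·m
  R_B = Pa²(a+3b)/L³ = (-13)·(4/3)²·((4/3)+3·(8/3))/4³ = -91/27 kN
  M_B = -Pa²b/L² = -(-13)·(4/3)²·(8/3)/4² = 104/27 kN·m
Superposition: R_A = 17837/2160 kN, M_A = 6737/1080 kN·m, R_B = 27523/2160 kN, M_B = -8503/1080 kN·m

R_A = 17837/2160 kN, M_A = 6737/1080 kN·m, R_B = 27523/2160 kN, M_B = -8503/1080 kN·m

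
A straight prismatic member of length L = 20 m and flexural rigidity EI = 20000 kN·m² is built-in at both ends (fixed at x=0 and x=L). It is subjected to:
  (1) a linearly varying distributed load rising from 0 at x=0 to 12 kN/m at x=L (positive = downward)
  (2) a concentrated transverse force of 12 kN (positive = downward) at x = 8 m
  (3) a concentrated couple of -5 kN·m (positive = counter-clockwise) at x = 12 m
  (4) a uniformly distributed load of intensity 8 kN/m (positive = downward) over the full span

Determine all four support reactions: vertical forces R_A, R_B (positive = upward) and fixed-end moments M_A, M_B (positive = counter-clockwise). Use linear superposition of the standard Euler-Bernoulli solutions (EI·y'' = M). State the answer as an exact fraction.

R_A = 15427/125 kN, M_A = 34472/75 kN·m, R_B = 21073/125 kN, M_B = -39773/75 kN·m

Load 1 — triangular load w₀=12 kN/m (0→w₀ over full span):
  R_A = 3w₀L/20 = 3·12·20/20 = 36 kN
  M_A = w₀L²/30 = 12·20²/30 = 160 kN·m
  R_B = 7w₀L/20 = 7·12·20/20 = 84 kN
  M_B = -w₀L²/20 = -12·20²/20 = -240 kN·m
Load 2 — point force P=12 kN at a=8 m (b=L-a=12):
  R_A = Pb²(3a+b)/L³ = 12·12²·(3·8+12)/20³ = 972/125 kN
  M_A = Pab²/L² = 12·8·12²/20² = 864/25 kN·m
  R_B = Pa²(a+3b)/L³ = 12·8²·(8+3·12)/20³ = 528/125 kN
  M_B = -Pa²b/L² = -12·8²·12/20² = -576/25 kN·m
Load 3 — applied couple M₀=-5 kN·m at a=12 m (b=L-a=8):
  R_A = 6M₀ab/L³ = 6·(-5)·12·8/20³ = -9/25 kN
  M_A = M₀b(2a-b)/L² = (-5)·8·(2·12-8)/20² = -8/5 kN·m
  R_B = -6M₀ab/L³ = -6·(-5)·12·8/20³ = 9/25 kN
  M_B = M₀a(2b-a)/L² = (-5)·12·(2·8-12)/20² = -3/5 kN·m
Load 4 — uniform load w=8 kN/m over full span:
  R_A = wL/2 = 8·20/2 = 80 kN
  M_A = wL²/12 = 8·20²/12 = 800/3 kN·m
  R_B = wL/2 = 8·20/2 = 80 kN
  M_B = -wL²/12 = -8·20²/12 = -800/3 kN·m
Superposition: R_A = 15427/125 kN, M_A = 34472/75 kN·m, R_B = 21073/125 kN, M_B = -39773/75 kN·m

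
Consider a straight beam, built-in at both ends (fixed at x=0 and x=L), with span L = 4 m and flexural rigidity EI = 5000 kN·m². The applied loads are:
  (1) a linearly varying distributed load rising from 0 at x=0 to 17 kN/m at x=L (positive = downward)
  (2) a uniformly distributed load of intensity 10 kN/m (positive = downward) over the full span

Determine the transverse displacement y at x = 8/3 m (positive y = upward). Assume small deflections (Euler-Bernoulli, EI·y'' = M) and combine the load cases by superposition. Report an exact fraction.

Load 1 — triangular load w₀=17 kN/m (0→w₀ over full span):
  y_1 = -w₀x²(L-x)²(x+2L)/(120LEI) = -17·(8/3)²·(4-(8/3))²·((8/3)+2·4)/(120·4·5000) = -2176/2278125 m
Load 2 — uniform load w=10 kN/m over full span:
  y_2 = -wx²(L-x)²/(24EI) = -10·(8/3)²·(4-(8/3))²/(24·5000) = -32/30375 m
Superposition: y = Σ y_i = -4576/2278125 m ≈ -0.002009 m

y(8/3) = -4576/2278125 m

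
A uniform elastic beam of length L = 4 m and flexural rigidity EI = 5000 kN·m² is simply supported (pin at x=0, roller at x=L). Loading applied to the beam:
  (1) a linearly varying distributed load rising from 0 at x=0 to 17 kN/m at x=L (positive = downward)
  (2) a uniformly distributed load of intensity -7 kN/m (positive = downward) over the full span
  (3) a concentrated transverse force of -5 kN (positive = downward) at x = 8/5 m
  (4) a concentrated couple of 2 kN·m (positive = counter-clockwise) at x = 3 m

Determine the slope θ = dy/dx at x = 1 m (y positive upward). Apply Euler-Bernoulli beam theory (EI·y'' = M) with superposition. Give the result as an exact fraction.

Load 1 — triangular load w₀=17 kN/m (0→w₀ over full span):
  θ_1 = -w₀(7L⁴-30L²x²+15x⁴)/(360LEI) = -17·(7·4⁴-30·4²·1²+15·1⁴)/(360·4·5000) = -22559/7200000 rad
Load 2 — uniform load w=-7 kN/m over full span:
  θ_2 = -w(L³-6Lx²+4x³)/(24EI) = -(-7)·(4³-6·4·1²+4·1³)/(24·5000) = 77/30000 rad
Load 3 — point force P=-5 kN at a=8/5 m (b=L-a=12/5):
  θ_3 = -Pb(L²-b²-3x²)/(6LEI)  [x≤a] = -(-5)·(12/5)·(4²-(12/5)²-3·1²)/(6·4·5000) = 181/250000 rad
Load 4 — applied couple M₀=2 kN·m at a=3 m (b=L-a=1):
  θ_4 = (M₀x²/(2L)+C₁)/EI  [x≤a] with C₁=M₀(3b²-L²)/(6L)=-13/12 = (2·1²/(2·4)+(-13/12))/5000 = -1/6000 rad
Superposition: θ = Σ θ_i = -331/36000000 rad ≈ -0.000009 rad

θ(1) = -331/36000000 rad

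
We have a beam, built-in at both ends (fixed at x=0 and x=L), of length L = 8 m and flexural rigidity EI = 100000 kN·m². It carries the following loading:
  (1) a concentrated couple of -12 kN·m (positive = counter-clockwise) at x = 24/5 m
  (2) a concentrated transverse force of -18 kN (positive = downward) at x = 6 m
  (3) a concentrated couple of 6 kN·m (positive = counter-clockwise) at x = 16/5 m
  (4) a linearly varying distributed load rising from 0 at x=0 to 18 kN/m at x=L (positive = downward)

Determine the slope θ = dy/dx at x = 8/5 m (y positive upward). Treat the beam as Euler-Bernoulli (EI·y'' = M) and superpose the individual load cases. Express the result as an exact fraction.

θ(8/5) = -3687/15625000 rad

Load 1 — applied couple M₀=-12 kN·m at a=24/5 m (b=L-a=16/5):
  θ_1 = (R_Ax²/2 - M_Ax)/EI  [x≤a] with R_A=-54/25, M_A=-96/25 = ((-54/25)·(8/5)²/2 - (-96/25)·(8/5))/100000 = 66/1953125 rad
Load 2 — point force P=-18 kN at a=6 m (b=L-a=2):
  θ_2 = -Pb²x(2aL-(3a+b)x)/(2L³EI)  [x≤a] = -(-18)·2²·(8/5)·(2·6·8-(3·6+2)·(8/5))/(2·8³·100000) = 9/125000 rad
Load 3 — applied couple M₀=6 kN·m at a=16/5 m (b=L-a=24/5):
  θ_3 = (R_Ax²/2 - M_Ax)/EI  [x≤a] with R_A=27/25, M_A=18/25 = ((27/25)·(8/5)²/2 - (18/25)·(8/5))/100000 = 9/3906250 rad
Load 4 — triangular load w₀=18 kN/m (0→w₀ over full span):
  θ_4 = -w₀(2x(L-x)(L-2x)(x+2L)+x²(L-x)²)/(120LEI) = -18·(2·(8/5)·(8-(8/5))·(8-2·(8/5))·((8/5)+2·8)+(8/5)²·(8-(8/5))²)/(120·8·100000) = -672/1953125 rad
Superposition: θ = Σ θ_i = -3687/15625000 rad ≈ -0.000236 rad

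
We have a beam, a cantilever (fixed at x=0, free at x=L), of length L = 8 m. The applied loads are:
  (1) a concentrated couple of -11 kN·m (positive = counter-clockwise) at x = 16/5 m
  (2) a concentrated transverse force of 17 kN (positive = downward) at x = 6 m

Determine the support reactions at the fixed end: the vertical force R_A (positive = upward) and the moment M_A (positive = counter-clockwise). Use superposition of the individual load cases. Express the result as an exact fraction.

Load 1 — applied couple M₀=-11 kN·m at a=16/5 m (b=L-a=24/5):
  R_A = 0 kN
  M_A = -M₀ = -(-11) = 11 kN·m
Load 2 — point force P=17 kN at a=6 m (b=L-a=2):
  R_A = P = 17 kN
  M_A = Pa = 17·6 = 102 kN·m
Superposition: R_A = 17 kN, M_A = 113 kN·m

R_A = 17 kN, M_A = 113 kN·m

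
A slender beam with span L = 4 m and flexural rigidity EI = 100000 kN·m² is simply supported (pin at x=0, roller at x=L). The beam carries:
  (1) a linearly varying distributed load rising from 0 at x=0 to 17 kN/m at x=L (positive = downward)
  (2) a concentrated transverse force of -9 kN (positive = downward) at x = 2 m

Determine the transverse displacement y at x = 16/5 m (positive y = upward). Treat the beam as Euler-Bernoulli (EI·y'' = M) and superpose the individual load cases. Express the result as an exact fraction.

Load 1 — triangular load w₀=17 kN/m (0→w₀ over full span):
  y_1 = -w₀x(7L⁴-10L²x²+3x⁴)/(360LEI) = -17·(16/5)·(7·4⁴-10·4²·(16/5)²+3·(16/5)⁴)/(360·4·100000) = -8636/48828125 m
Load 2 — point force P=-9 kN at a=2 m (b=L-a=2):
  y_2 = -Pa(L-x)(2Lx-a²-x²)/(6LEI)  [x>a] = -(-9)·2·(4-(16/5))·(2·4·(16/5)-2²-(16/5)²)/(6·4·100000) = 213/3125000 m
Superposition: y = Σ y_i = -42463/390625000 m ≈ -0.000109 m

y(16/5) = -42463/390625000 m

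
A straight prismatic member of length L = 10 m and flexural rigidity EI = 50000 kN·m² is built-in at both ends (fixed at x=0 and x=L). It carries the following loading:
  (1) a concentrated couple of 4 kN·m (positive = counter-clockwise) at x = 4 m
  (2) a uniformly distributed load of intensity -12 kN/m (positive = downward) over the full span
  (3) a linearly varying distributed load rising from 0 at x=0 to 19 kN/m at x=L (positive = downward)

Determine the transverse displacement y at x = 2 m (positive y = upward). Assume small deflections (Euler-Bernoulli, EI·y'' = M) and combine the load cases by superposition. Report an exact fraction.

Load 1 — applied couple M₀=4 kN·m at a=4 m (b=L-a=6):
  y_1 = (R_Ax³/6 - M_Ax²/2)/EI  [x≤a] with R_A=72/125, M_A=12/25 = ((72/125)·2³/6 - (12/25)·2²/2)/50000 = -3/781250 m
Load 2 — uniform load w=-12 kN/m over full span:
  y_2 = -wx²(L-x)²/(24EI) = -(-12)·2²·(10-2)²/(24·50000) = 8/3125 m
Load 3 — triangular load w₀=19 kN/m (0→w₀ over full span):
  y_3 = -w₀x²(L-x)²(x+2L)/(120LEI) = -19·2²·(10-2)²·(2+2·10)/(120·10·50000) = -418/234375 m
Superposition: y = Σ y_i = 1811/2343750 m ≈ 0.000773 m

y(2) = 1811/2343750 m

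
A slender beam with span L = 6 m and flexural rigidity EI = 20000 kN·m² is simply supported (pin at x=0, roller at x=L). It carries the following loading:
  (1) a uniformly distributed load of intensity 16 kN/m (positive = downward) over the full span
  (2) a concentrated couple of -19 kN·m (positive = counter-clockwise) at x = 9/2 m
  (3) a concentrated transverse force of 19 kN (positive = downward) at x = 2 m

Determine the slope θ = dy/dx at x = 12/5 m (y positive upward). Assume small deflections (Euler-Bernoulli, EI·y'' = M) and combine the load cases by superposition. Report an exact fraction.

θ(12/5) = -784237/360000000 rad

Load 1 — uniform load w=16 kN/m over full span:
  θ_1 = -w(L³-6Lx²+4x³)/(24EI) = -16·(6³-6·6·(12/5)²+4·(12/5)³)/(24·20000) = -333/156250 rad
Load 2 — applied couple M₀=-19 kN·m at a=9/2 m (b=L-a=3/2):
  θ_2 = (M₀x²/(2L)+C₁)/EI  [x≤a] with C₁=M₀(3b²-L²)/(6L)=247/16 = ((-19)·(12/5)²/(2·6)+(247/16))/20000 = 2527/8000000 rad
Load 3 — point force P=19 kN at a=2 m (b=L-a=4):
  θ_3 = -Pa(2L²-6Lx+3x²+a²)/(6LEI)  [x>a] = -19·2·(2·6²-6·6·(12/5)+3·(12/5)²+2²)/(6·6·20000) = -817/2250000 rad
Superposition: θ = Σ θ_i = -784237/360000000 rad ≈ -0.002178 rad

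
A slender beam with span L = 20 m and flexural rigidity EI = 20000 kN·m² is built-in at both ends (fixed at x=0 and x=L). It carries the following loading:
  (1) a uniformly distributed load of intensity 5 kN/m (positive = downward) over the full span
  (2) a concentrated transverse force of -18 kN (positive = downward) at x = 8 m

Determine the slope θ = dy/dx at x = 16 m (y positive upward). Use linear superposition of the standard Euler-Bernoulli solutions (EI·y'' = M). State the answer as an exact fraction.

θ(16) = 908/78125 rad

Load 1 — uniform load w=5 kN/m over full span:
  θ_1 = -wx(L-x)(L-2x)/(12EI) = -5·16·(20-16)·(20-2·16)/(12·20000) = 2/125 rad
Load 2 — point force P=-18 kN at a=8 m (b=L-a=12):
  θ_2 = Pa²(L-x)(2bL-(3b+a)(L-x))/(2L³EI)  [x>a] = (-18)·8²·(20-16)·(2·12·20-(3·12+8)·(20-16))/(2·20³·20000) = -342/78125 rad
Superposition: θ = Σ θ_i = 908/78125 rad ≈ 0.011622 rad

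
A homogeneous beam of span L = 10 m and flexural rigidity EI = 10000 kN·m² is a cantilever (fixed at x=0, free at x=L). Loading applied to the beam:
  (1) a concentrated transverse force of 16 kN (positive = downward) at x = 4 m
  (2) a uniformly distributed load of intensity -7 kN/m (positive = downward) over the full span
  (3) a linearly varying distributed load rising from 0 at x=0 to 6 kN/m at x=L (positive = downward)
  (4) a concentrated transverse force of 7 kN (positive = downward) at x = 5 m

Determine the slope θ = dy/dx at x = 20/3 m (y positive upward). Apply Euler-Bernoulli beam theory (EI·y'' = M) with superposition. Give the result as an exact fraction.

Load 1 — point force P=16 kN at a=4 m (b=L-a=6):
  θ_1 = -Pa²/(2EI)  [x>a] = -16·4²/(2·10000) = -8/625 rad
Load 2 — uniform load w=-7 kN/m over full span:
  θ_2 = -wx(x²-3Lx+3L²)/(6EI) = -(-7)·(20/3)·((20/3)²-3·10·(20/3)+3·10²)/(6·10000) = 91/810 rad
Load 3 — triangular load w₀=6 kN/m (0→w₀ over full span):
  θ_3 = (w₀Lx²/4-w₀L²x/3-w₀x⁴/(24L))/EI = (6·10·(20/3)²/4-6·10²·(20/3)/3-6·(20/3)⁴/(24·10))/10000 = -29/405 rad
Load 4 — point force P=7 kN at a=5 m (b=L-a=5):
  θ_4 = -Pa²/(2EI)  [x>a] = -7·5²/(2·10000) = -7/800 rad
Superposition: θ = Σ θ_i = 10363/540000 rad ≈ 0.019191 rad

θ(20/3) = 10363/540000 rad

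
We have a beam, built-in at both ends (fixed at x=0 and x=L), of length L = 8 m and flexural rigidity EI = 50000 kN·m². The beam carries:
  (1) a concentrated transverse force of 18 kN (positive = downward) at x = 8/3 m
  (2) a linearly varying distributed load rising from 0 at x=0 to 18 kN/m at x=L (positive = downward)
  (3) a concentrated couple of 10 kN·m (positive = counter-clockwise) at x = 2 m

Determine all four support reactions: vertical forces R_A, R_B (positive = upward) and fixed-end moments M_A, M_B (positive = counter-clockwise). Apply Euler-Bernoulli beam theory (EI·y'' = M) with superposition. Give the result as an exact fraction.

Load 1 — point force P=18 kN at a=8/3 m (b=L-a=16/3):
  R_A = Pb²(3a+b)/L³ = 18·(16/3)²·(3·(8/3)+(16/3))/8³ = 40/3 kN
  M_A = Pab²/L² = 18·(8/3)·(16/3)²/8² = 64/3 kN·m
  R_B = Pa²(a+3b)/L³ = 18·(8/3)²·((8/3)+3·(16/3))/8³ = 14/3 kN
  M_B = -Pa²b/L² = -18·(8/3)²·(16/3)/8² = -32/3 kN·m
Load 2 — triangular load w₀=18 kN/m (0→w₀ over full span):
  R_A = 3w₀L/20 = 3·18·8/20 = 108/5 kN
  M_A = w₀L²/30 = 18·8²/30 = 192/5 kN·m
  R_B = 7w₀L/20 = 7·18·8/20 = 252/5 kN
  M_B = -w₀L²/20 = -18·8²/20 = -288/5 kN·m
Load 3 — applied couple M₀=10 kN·m at a=2 m (b=L-a=6):
  R_A = 6M₀ab/L³ = 6·10·2·6/8³ = 45/32 kN
  M_A = M₀b(2a-b)/L² = 10·6·(2·2-6)/8² = -15/8 kN·m
  R_B = -6M₀ab/L³ = -6·10·2·6/8³ = -45/32 kN
  M_B = M₀a(2b-a)/L² = 10·2·(2·6-2)/8² = 25/8 kN·m
Superposition: R_A = 17443/480 kN, M_A = 6943/120 kN·m, R_B = 25757/480 kN, M_B = -7817/120 kN·m

R_A = 17443/480 kN, M_A = 6943/120 kN·m, R_B = 25757/480 kN, M_B = -7817/120 kN·m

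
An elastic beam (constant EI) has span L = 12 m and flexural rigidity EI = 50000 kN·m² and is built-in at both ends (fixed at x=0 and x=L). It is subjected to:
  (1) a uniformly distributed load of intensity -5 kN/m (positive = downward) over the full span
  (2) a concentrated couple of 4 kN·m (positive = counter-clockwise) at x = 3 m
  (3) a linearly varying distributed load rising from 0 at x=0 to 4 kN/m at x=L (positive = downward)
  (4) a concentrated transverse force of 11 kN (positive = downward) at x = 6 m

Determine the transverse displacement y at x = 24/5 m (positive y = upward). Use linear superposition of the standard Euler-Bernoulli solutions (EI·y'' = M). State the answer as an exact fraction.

y(24/5) = 575379/390625000 m

Load 1 — uniform load w=-5 kN/m over full span:
  y_1 = -wx²(L-x)²/(24EI) = -(-5)·(24/5)²·(12-(24/5))²/(24·50000) = 1944/390625 m
Load 2 — applied couple M₀=4 kN·m at a=3 m (b=L-a=9):
  y_2 = (R_Ax³/6 - M_Ax²/2 - M₀(x-a)²/2)/EI  [x>a] with R_A=3/8, M_A=-3/4 = ((3/8)·(24/5)³/6 - (-3/4)·(24/5)²/2 - 4·((24/5)-3)²/2)/50000 = 567/3125000 m
Load 3 — triangular load w₀=4 kN/m (0→w₀ over full span):
  y_3 = -w₀x²(L-x)²(x+2L)/(120LEI) = -4·(24/5)²·(12-(24/5))²·((24/5)+2·12)/(120·12·50000) = -93312/48828125 m
Load 4 — point force P=11 kN at a=6 m (b=L-a=6):
  y_4 = -Pb²x²(3aL-(3a+b)x)/(6L³EI)  [x≤a] = -11·6²·(24/5)²·(3·6·12-(3·6+6)·(24/5))/(6·12³·50000) = -693/390625 m
Superposition: y = Σ y_i = 575379/390625000 m ≈ 0.001473 m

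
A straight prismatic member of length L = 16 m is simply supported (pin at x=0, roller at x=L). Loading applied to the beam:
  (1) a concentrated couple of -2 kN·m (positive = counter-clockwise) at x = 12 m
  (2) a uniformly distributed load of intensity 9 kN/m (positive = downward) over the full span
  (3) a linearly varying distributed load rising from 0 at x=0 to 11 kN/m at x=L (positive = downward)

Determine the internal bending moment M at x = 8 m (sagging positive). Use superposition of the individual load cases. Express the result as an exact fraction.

Load 1 — applied couple M₀=-2 kN·m at a=12 m (b=L-a=4):
  M_1 = M₀x/L  [x≤a] = (-2)·8/16 = -1 kN·m
Load 2 — uniform load w=9 kN/m over full span:
  M_2 = wx(L-x)/2 = 9·8·(16-8)/2 = 288 kN·m
Load 3 — triangular load w₀=11 kN/m (0→w₀ over full span):
  M_3 = w₀Lx/6 - w₀x³/(6L) = 11·16·8/6 - 11·8³/(6·16) = 176 kN·m
Superposition: M = Σ M_i = 463 kN·m ≈ 463.000000 kN·m

M(8) = 463 kN·m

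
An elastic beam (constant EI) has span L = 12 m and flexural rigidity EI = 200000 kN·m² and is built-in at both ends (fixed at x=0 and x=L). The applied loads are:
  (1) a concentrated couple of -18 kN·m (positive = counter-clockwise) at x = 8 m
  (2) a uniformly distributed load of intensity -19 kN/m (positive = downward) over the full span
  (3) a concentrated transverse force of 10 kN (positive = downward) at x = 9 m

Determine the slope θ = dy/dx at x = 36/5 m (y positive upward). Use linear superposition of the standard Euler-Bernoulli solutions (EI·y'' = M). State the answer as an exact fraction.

θ(36/5) = -2187/3125000 rad

Load 1 — applied couple M₀=-18 kN·m at a=8 m (b=L-a=4):
  θ_1 = (R_Ax²/2 - M_Ax)/EI  [x≤a] with R_A=-2, M_A=-6 = ((-2)·(36/5)²/2 - (-6)·(36/5))/200000 = -27/625000 rad
Load 2 — uniform load w=-19 kN/m over full span:
  θ_2 = -wx(L-x)(L-2x)/(12EI) = -(-19)·(36/5)·(12-(36/5))·(12-2·(36/5))/(12·200000) = -513/781250 rad
Load 3 — point force P=10 kN at a=9 m (b=L-a=3):
  θ_3 = -Pb²x(2aL-(3a+b)x)/(2L³EI)  [x≤a] = -10·3²·(36/5)·(2·9·12-(3·9+3)·(36/5))/(2·12³·200000) = 0 rad
Superposition: θ = Σ θ_i = -2187/3125000 rad ≈ -0.000700 rad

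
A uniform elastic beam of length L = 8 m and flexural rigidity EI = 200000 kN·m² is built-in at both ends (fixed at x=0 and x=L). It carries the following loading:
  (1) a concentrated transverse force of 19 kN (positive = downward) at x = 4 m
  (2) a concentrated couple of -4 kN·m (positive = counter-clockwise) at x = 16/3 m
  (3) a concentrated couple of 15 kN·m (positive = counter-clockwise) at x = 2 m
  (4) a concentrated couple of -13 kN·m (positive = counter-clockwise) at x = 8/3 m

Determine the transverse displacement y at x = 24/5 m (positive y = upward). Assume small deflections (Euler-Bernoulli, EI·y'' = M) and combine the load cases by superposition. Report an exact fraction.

Load 1 — point force P=19 kN at a=4 m (b=L-a=4):
  y_1 = -Pa²(L-x)²(3bL-(3b+a)(L-x))/(6L³EI)  [x>a] = -19·4²·(8-(24/5))²·(3·4·8-(3·4+4)·(8-(24/5)))/(6·8³·200000) = -266/1171875 m
Load 2 — applied couple M₀=-4 kN·m at a=16/3 m (b=L-a=8/3):
  y_2 = (R_Ax³/6 - M_Ax²/2)/EI  [x≤a] with R_A=-2/3, M_A=-4/3 = ((-2/3)·(24/5)³/6 - (-4/3)·(24/5)²/2)/200000 = 6/390625 m
Load 3 — applied couple M₀=15 kN·m at a=2 m (b=L-a=6):
  y_3 = (R_Ax³/6 - M_Ax²/2 - M₀(x-a)²/2)/EI  [x>a] with R_A=135/64, M_A=-45/16 = ((135/64)·(24/5)³/6 - (-45/16)·(24/5)²/2 - 15·((24/5)-2)²/2)/200000 = 39/625000 m
Load 4 — applied couple M₀=-13 kN·m at a=8/3 m (b=L-a=16/3):
  y_4 = (R_Ax³/6 - M_Ax²/2 - M₀(x-a)²/2)/EI  [x>a] with R_A=-13/6, M_A=0 = ((-13/6)·(24/5)³/6 - 0·(24/5)²/2 - (-13)·((24/5)-(8/3))²/2)/200000 = -182/3515625 m
Superposition: y = Σ y_i = -5653/28125000 m ≈ -0.000201 m

y(24/5) = -5653/28125000 m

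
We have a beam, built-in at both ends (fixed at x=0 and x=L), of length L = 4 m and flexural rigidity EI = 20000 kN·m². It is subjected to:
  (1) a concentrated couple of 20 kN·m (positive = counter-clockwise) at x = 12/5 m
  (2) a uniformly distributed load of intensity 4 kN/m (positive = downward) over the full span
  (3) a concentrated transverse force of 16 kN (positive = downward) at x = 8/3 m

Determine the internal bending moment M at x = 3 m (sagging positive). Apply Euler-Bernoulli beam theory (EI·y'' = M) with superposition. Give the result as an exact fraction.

Load 1 — applied couple M₀=20 kN·m at a=12/5 m (b=L-a=8/5):
  M_1 = R_Ax - M_A - M₀  [x>a] with R_A=36/5, M_A=32/5 = (36/5)·3 - (32/5) - 20 = -24/5 kN·m
Load 2 — uniform load w=4 kN/m over full span:
  M_2 = wLx/2 - wL²/12 - wx²/2 = 4·4·3/2 - 4·4²/12 - 4·3²/2 = 2/3 kN·m
Load 3 — point force P=16 kN at a=8/3 m (b=L-a=4/3):
  M_3 = Pa²(a+3b)(L-x)/L³ - Pa²b/L²  [x>a] = 16·(8/3)²·((8/3)+3·(4/3))·(4-3)/4³ - 16·(8/3)²·(4/3)/4² = 64/27 kN·m
Superposition: M = Σ M_i = -238/135 kN·m ≈ -1.762963 kN·m

M(3) = -238/135 kN·m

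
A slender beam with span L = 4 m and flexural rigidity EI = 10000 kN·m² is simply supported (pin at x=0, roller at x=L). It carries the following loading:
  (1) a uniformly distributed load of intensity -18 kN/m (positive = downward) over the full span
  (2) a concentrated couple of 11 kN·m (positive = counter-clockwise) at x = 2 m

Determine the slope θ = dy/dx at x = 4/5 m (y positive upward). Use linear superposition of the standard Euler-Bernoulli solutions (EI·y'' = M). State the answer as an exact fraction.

Load 1 — uniform load w=-18 kN/m over full span:
  θ_1 = -w(L³-6Lx²+4x³)/(24EI) = -(-18)·(4³-6·4·(4/5)²+4·(4/5)³)/(24·10000) = 297/78125 rad
Load 2 — applied couple M₀=11 kN·m at a=2 m (b=L-a=2):
  θ_2 = (M₀x²/(2L)+C₁)/EI  [x≤a] with C₁=M₀(3b²-L²)/(6L)=-11/6 = (11·(4/5)²/(2·4)+(-11/6))/10000 = -143/1500000 rad
Superposition: θ = Σ θ_i = 27797/7500000 rad ≈ 0.003706 rad

θ(4/5) = 27797/7500000 rad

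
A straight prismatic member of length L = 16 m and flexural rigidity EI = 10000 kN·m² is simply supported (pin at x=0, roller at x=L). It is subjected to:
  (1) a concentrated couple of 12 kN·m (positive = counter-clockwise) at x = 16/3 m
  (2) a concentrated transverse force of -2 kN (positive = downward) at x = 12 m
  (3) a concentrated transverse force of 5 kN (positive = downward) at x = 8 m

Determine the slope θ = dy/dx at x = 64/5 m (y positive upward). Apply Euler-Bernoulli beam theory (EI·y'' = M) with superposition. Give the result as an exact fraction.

θ(64/5) = 551/187500 rad

Load 1 — applied couple M₀=12 kN·m at a=16/3 m (b=L-a=32/3):
  θ_1 = (M₀x²/(2L)-M₀(x-a)+C₁)/EI  [x>a] with C₁=M₀(3b²-L²)/(6L)=32/3 = (12·(64/5)²/(2·16)-12·((64/5)-(16/3))+(32/3))/10000 = -82/46875 rad
Load 2 — point force P=-2 kN at a=12 m (b=L-a=4):
  θ_2 = -Pa(2L²-6Lx+3x²+a²)/(6LEI)  [x>a] = -(-2)·12·(2·16²-6·16·(64/5)+3·(64/5)²+12²)/(6·16·10000) = -127/62500 rad
Load 3 — point force P=5 kN at a=8 m (b=L-a=8):
  θ_3 = -Pa(2L²-6Lx+3x²+a²)/(6LEI)  [x>a] = -5·8·(2·16²-6·16·(64/5)+3·(64/5)²+8²)/(6·16·10000) = 21/3125 rad
Superposition: θ = Σ θ_i = 551/187500 rad ≈ 0.002939 rad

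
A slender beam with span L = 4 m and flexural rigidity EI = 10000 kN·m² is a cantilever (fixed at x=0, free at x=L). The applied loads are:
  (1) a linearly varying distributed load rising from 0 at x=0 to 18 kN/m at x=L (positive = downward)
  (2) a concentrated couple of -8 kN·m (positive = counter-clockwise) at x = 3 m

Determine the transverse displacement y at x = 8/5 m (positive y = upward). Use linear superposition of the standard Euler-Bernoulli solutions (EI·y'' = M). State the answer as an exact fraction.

Load 1 — triangular load w₀=18 kN/m (0→w₀ over full span):
  y_1 = (w₀Lx³/12-w₀L²x²/6-w₀x⁵/(120L))/EI = (18·4·(8/5)³/12-18·4²·(8/5)²/6-18·(8/5)⁵/(120·4))/10000 = -96384/9765625 m
Load 2 — applied couple M₀=-8 kN·m at a=3 m (b=L-a=1):
  y_2 = M₀x²/(2EI)  [x≤a] = (-8)·(8/5)²/(2·10000) = -16/15625 m
Superposition: y = Σ y_i = -106384/9765625 m ≈ -0.010894 m

y(8/5) = -106384/9765625 m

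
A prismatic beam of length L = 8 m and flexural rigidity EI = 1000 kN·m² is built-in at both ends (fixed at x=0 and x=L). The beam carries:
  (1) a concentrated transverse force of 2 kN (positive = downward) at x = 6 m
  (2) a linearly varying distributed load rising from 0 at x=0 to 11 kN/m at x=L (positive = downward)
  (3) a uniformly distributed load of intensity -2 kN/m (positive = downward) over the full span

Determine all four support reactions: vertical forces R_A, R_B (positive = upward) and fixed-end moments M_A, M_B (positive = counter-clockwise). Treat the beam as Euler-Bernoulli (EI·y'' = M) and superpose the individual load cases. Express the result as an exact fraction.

R_A = 441/80 kN, M_A = 271/20 kN·m, R_B = 1959/80 kN, M_B = -1607/60 kN·m

Load 1 — point force P=2 kN at a=6 m (b=L-a=2):
  R_A = Pb²(3a+b)/L³ = 2·2²·(3·6+2)/8³ = 5/16 kN
  M_A = Pab²/L² = 2·6·2²/8² = 3/4 kN·m
  R_B = Pa²(a+3b)/L³ = 2·6²·(6+3·2)/8³ = 27/16 kN
  M_B = -Pa²b/L² = -2·6²·2/8² = -9/4 kN·m
Load 2 — triangular load w₀=11 kN/m (0→w₀ over full span):
  R_A = 3w₀L/20 = 3·11·8/20 = 66/5 kN
  M_A = w₀L²/30 = 11·8²/30 = 352/15 kN·m
  R_B = 7w₀L/20 = 7·11·8/20 = 154/5 kN
  M_B = -w₀L²/20 = -11·8²/20 = -176/5 kN·m
Load 3 — uniform load w=-2 kN/m over full span:
  R_A = wL/2 = (-2)·8/2 = -8 kN
  M_A = wL²/12 = (-2)·8²/12 = -32/3 kN·m
  R_B = wL/2 = (-2)·8/2 = -8 kN
  M_B = -wL²/12 = -(-2)·8²/12 = 32/3 kN·m
Superposition: R_A = 441/80 kN, M_A = 271/20 kN·m, R_B = 1959/80 kN, M_B = -1607/60 kN·m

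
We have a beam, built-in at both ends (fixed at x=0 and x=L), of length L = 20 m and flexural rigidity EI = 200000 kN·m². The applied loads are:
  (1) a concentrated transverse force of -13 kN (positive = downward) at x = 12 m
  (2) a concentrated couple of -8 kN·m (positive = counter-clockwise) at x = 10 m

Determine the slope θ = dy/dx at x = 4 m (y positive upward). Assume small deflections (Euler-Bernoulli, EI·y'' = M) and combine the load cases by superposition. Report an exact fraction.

θ(4) = 519/1562500 rad

Load 1 — point force P=-13 kN at a=12 m (b=L-a=8):
  θ_1 = -Pb²x(2aL-(3a+b)x)/(2L³EI)  [x≤a] = -(-13)·8²·4·(2·12·20-(3·12+8)·4)/(2·20³·200000) = 247/781250 rad
Load 2 — applied couple M₀=-8 kN·m at a=10 m (b=L-a=10):
  θ_2 = (R_Ax²/2 - M_Ax)/EI  [x≤a] with R_A=-3/5, M_A=-2 = ((-3/5)·4²/2 - (-2)·4)/200000 = 1/62500 rad
Superposition: θ = Σ θ_i = 519/1562500 rad ≈ 0.000332 rad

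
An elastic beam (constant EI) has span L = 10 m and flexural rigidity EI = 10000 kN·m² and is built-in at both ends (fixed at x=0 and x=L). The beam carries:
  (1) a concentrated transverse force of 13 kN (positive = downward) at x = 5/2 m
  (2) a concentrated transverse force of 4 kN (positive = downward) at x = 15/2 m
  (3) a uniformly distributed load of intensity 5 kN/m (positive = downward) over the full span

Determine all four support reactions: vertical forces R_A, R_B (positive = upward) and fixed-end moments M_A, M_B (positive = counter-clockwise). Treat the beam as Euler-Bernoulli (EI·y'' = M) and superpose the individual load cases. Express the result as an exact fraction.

R_A = 1171/32 kN, M_A = 5935/96 kN·m, R_B = 973/32 kN, M_B = -5125/96 kN·m

Load 1 — point force P=13 kN at a=5/2 m (b=L-a=15/2):
  R_A = Pb²(3a+b)/L³ = 13·(15/2)²·(3·(5/2)+(15/2))/10³ = 351/32 kN
  M_A = Pab²/L² = 13·(5/2)·(15/2)²/10² = 585/32 kN·m
  R_B = Pa²(a+3b)/L³ = 13·(5/2)²·((5/2)+3·(15/2))/10³ = 65/32 kN
  M_B = -Pa²b/L² = -13·(5/2)²·(15/2)/10² = -195/32 kN·m
Load 2 — point force P=4 kN at a=15/2 m (b=L-a=5/2):
  R_A = Pb²(3a+b)/L³ = 4·(5/2)²·(3·(15/2)+(5/2))/10³ = 5/8 kN
  M_A = Pab²/L² = 4·(15/2)·(5/2)²/10² = 15/8 kN·m
  R_B = Pa²(a+3b)/L³ = 4·(15/2)²·((15/2)+3·(5/2))/10³ = 27/8 kN
  M_B = -Pa²b/L² = -4·(15/2)²·(5/2)/10² = -45/8 kN·m
Load 3 — uniform load w=5 kN/m over full span:
  R_A = wL/2 = 5·10/2 = 25 kN
  M_A = wL²/12 = 5·10²/12 = 125/3 kN·m
  R_B = wL/2 = 5·10/2 = 25 kN
  M_B = -wL²/12 = -5·10²/12 = -125/3 kN·m
Superposition: R_A = 1171/32 kN, M_A = 5935/96 kN·m, R_B = 973/32 kN, M_B = -5125/96 kN·m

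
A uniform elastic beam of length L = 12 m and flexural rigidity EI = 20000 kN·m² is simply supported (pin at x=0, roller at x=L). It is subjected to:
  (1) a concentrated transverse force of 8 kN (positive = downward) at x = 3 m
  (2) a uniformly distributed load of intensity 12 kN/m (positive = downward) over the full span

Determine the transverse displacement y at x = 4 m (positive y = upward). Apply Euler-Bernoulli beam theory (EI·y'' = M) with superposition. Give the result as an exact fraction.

Load 1 — point force P=8 kN at a=3 m (b=L-a=9):
  y_1 = -Pa(L-x)(2Lx-a²-x²)/(6LEI)  [x>a] = -8·3·(12-4)·(2·12·4-3²-4²)/(6·12·20000) = -71/7500 m
Load 2 — uniform load w=12 kN/m over full span:
  y_2 = -wx(L³-2Lx²+x³)/(24EI) = -12·4·(12³-2·12·4²+4³)/(24·20000) = -88/625 m
Superposition: y = Σ y_i = -1127/7500 m ≈ -0.150267 m

y(4) = -1127/7500 m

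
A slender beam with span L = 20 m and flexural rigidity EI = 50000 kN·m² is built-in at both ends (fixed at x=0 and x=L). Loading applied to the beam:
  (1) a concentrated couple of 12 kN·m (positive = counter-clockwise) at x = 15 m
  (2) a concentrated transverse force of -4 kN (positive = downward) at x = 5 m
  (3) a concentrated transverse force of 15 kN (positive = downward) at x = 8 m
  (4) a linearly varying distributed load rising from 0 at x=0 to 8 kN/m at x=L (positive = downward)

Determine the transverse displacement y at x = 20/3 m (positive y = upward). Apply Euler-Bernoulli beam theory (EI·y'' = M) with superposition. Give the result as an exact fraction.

y(20/3) = -121937/3645000 m

Load 1 — applied couple M₀=12 kN·m at a=15 m (b=L-a=5):
  y_1 = (R_Ax³/6 - M_Ax²/2)/EI  [x≤a] with R_A=27/40, M_A=15/4 = ((27/40)·(20/3)³/6 - (15/4)·(20/3)²/2)/50000 = -1/1000 m
Load 2 — point force P=-4 kN at a=5 m (b=L-a=15):
  y_2 = -Pa²(L-x)²(3bL-(3b+a)(L-x))/(6L³EI)  [x>a] = -(-4)·5²·(20-(20/3))²·(3·15·20-(3·15+5)·(20-(20/3)))/(6·20³·50000) = 7/4050 m
Load 3 — point force P=15 kN at a=8 m (b=L-a=12):
  y_3 = -Pb²x²(3aL-(3a+b)x)/(6L³EI)  [x≤a] = -15·12²·(20/3)²·(3·8·20-(3·8+12)·(20/3))/(6·20³·50000) = -6/625 m
Load 4 — triangular load w₀=8 kN/m (0→w₀ over full span):
  y_4 = -w₀x²(L-x)²(x+2L)/(120LEI) = -8·(20/3)²·(20-(20/3))²·((20/3)+2·20)/(120·20·50000) = -448/18225 m
Superposition: y = Σ y_i = -121937/3645000 m ≈ -0.033453 m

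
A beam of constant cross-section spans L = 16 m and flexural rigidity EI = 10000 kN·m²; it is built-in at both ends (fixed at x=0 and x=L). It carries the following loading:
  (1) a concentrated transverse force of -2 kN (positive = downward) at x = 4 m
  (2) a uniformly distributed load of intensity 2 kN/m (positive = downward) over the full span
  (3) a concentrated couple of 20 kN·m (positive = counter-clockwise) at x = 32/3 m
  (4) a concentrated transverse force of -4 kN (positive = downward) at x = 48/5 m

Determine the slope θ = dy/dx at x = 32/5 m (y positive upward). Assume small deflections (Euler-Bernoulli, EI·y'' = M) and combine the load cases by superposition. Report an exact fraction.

θ(32/5) = -18056/5859375 rad

Load 1 — point force P=-2 kN at a=4 m (b=L-a=12):
  θ_1 = Pa²(L-x)(2bL-(3b+a)(L-x))/(2L³EI)  [x>a] = (-2)·4²·(16-(32/5))·(2·12·16-(3·12+4)·(16-(32/5)))/(2·16³·10000) = 0 rad
Load 2 — uniform load w=2 kN/m over full span:
  θ_2 = -wx(L-x)(L-2x)/(12EI) = -2·(32/5)·(16-(32/5))·(16-2·(32/5))/(12·10000) = -256/78125 rad
Load 3 — applied couple M₀=20 kN·m at a=32/3 m (b=L-a=16/3):
  θ_3 = (R_Ax²/2 - M_Ax)/EI  [x≤a] with R_A=5/3, M_A=20/3 = ((5/3)·(32/5)²/2 - (20/3)·(32/5))/10000 = -8/9375 rad
Load 4 — point force P=-4 kN at a=48/5 m (b=L-a=32/5):
  θ_4 = -Pb²x(2aL-(3a+b)x)/(2L³EI)  [x≤a] = -(-4)·(32/5)²·(32/5)·(2·(48/5)·16-(3·(48/5)+(32/5))·(32/5))/(2·16³·10000) = 2048/1953125 rad
Superposition: θ = Σ θ_i = -18056/5859375 rad ≈ -0.003082 rad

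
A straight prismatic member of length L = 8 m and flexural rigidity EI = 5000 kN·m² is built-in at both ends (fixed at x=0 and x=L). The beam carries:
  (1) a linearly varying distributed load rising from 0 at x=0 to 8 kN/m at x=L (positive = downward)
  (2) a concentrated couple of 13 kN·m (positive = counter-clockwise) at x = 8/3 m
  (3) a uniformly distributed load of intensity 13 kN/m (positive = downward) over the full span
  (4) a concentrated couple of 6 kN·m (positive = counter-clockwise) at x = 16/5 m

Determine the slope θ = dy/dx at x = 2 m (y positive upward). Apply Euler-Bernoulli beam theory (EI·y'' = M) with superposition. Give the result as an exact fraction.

θ(2) = -4691/375000 rad

Load 1 — triangular load w₀=8 kN/m (0→w₀ over full span):
  θ_1 = -w₀(2x(L-x)(L-2x)(x+2L)+x²(L-x)²)/(120LEI) = -8·(2·2·(8-2)·(8-2·2)·(2+2·8)+2²·(8-2)²)/(120·8·5000) = -39/12500 rad
Load 2 — applied couple M₀=13 kN·m at a=8/3 m (b=L-a=16/3):
  θ_2 = (R_Ax²/2 - M_Ax)/EI  [x≤a] with R_A=13/6, M_A=0 = ((13/6)·2²/2 - 0·2)/5000 = 13/15000 rad
Load 3 — uniform load w=13 kN/m over full span:
  θ_3 = -wx(L-x)(L-2x)/(12EI) = -13·2·(8-2)·(8-2·2)/(12·5000) = -13/1250 rad
Load 4 — applied couple M₀=6 kN·m at a=16/5 m (b=L-a=24/5):
  θ_4 = (R_Ax²/2 - M_Ax)/EI  [x≤a] with R_A=27/25, M_A=18/25 = ((27/25)·2²/2 - (18/25)·2)/5000 = 9/62500 rad
Superposition: θ = Σ θ_i = -4691/375000 rad ≈ -0.012509 rad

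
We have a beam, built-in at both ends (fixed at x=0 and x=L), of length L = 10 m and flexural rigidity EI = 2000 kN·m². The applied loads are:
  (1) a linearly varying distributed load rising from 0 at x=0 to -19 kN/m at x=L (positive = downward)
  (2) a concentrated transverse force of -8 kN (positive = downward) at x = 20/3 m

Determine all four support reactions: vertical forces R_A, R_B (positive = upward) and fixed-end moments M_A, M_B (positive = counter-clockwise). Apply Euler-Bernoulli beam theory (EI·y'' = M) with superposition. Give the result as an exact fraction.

R_A = -1651/54 kN, M_A = -1870/27 kN·m, R_B = -3911/54 kN, M_B = 2885/27 kN·m

Load 1 — triangular load w₀=-19 kN/m (0→w₀ over full span):
  R_A = 3w₀L/20 = 3·(-19)·10/20 = -57/2 kN
  M_A = w₀L²/30 = (-19)·10²/30 = -190/3 kN·m
  R_B = 7w₀L/20 = 7·(-19)·10/20 = -133/2 kN
  M_B = -w₀L²/20 = -(-19)·10²/20 = 95 kN·m
Load 2 — point force P=-8 kN at a=20/3 m (b=L-a=10/3):
  R_A = Pb²(3a+b)/L³ = (-8)·(10/3)²·(3·(20/3)+(10/3))/10³ = -56/27 kN
  M_A = Pab²/L² = (-8)·(20/3)·(10/3)²/10² = -160/27 kN·m
  R_B = Pa²(a+3b)/L³ = (-8)·(20/3)²·((20/3)+3·(10/3))/10³ = -160/27 kN
  M_B = -Pa²b/L² = -(-8)·(20/3)²·(10/3)/10² = 320/27 kN·m
Superposition: R_A = -1651/54 kN, M_A = -1870/27 kN·m, R_B = -3911/54 kN, M_B = 2885/27 kN·m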